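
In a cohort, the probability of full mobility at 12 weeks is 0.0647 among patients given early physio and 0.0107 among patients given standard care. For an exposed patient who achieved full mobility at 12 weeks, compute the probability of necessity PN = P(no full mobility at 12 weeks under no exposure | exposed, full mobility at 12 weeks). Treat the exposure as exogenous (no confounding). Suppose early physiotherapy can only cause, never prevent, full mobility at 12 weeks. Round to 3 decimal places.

PN ≈ 0.835

Let p₁ = 0.0647, p₀ = 0.0107.
Under exogeneity and monotonicity, PN = (p₁ − p₀) / p₁.
PN = (0.0647 − 0.0107) / 0.0647 = 0.054 / 0.0647 ≈ 0.8346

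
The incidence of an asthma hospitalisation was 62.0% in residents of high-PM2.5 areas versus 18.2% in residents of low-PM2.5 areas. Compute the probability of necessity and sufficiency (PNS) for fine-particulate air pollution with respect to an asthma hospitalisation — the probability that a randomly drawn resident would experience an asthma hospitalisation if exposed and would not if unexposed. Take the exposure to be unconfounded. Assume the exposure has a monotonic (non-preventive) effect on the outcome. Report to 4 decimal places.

p₁ = 0.62, p₀ = 0.182.
Under exogeneity and monotonicity, PNS = p₁ − p₀.
PNS = 0.62 − 0.182 = 0.438

PNS ≈ 0.4380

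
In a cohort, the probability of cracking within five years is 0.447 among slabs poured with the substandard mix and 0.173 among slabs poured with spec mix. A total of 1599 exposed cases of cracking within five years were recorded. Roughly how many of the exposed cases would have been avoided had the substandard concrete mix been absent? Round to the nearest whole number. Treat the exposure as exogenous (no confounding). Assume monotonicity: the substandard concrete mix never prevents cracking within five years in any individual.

Let p₁ = 0.447, p₀ = 0.173.
PN = (p₁ − p₀)/p₁ = (0.447 − 0.173) / 0.447 ≈ 0.61298.
Attributable cases ≈ PN × (exposed cases) = 0.61298 × 1599 ≈ 980.15.

about 980 cases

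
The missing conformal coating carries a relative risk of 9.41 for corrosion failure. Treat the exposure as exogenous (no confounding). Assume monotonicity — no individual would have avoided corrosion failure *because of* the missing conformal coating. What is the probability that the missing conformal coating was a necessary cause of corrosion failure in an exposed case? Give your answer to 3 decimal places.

PN ≈ 0.894

Under exogeneity and monotonicity, PN = (RR − 1) / RR = 1 − 1/RR.
PN = (9.41 − 1) / 9.41 = 8.41 / 9.41 ≈ 0.8937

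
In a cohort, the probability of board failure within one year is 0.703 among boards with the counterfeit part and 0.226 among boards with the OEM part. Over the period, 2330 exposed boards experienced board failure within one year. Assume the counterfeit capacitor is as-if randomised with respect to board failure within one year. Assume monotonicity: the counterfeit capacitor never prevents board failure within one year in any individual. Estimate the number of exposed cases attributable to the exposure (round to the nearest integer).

Let p₁ = 0.703, p₀ = 0.226.
PN = (p₁ − p₀)/p₁ = (0.703 − 0.226) / 0.703 ≈ 0.67852.
Attributable cases ≈ PN × (exposed cases) = 0.67852 × 2330 ≈ 1580.95.

about 1581 cases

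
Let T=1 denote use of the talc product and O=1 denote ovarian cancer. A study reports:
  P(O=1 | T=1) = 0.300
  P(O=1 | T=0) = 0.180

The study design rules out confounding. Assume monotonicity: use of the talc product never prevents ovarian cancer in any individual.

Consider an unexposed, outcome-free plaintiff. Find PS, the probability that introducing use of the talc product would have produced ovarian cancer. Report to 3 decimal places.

Let p₁ = 0.3, p₀ = 0.18.
Under exogeneity and monotonicity, PS = (p₁ − p₀) / (1 − p₀).
PS = (0.3 − 0.18) / (1 − 0.18) = 0.12 / 0.82 ≈ 0.1463

PS ≈ 0.146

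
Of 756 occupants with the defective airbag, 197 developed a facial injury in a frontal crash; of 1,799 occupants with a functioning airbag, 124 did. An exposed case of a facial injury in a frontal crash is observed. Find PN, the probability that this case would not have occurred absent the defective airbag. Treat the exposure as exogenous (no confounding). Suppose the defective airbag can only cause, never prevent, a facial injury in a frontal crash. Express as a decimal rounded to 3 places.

PN ≈ 0.735

p₁ = P(outcome | exposed) = 197/756 = 0.26058
p₀ = P(outcome | unexposed) = 124/1799 = 0.068927
Under exogeneity and monotonicity, PN = (p₁ − p₀) / p₁.
PN = (0.26058 − 0.068927) / 0.26058 = 0.19165 / 0.26058 ≈ 0.7355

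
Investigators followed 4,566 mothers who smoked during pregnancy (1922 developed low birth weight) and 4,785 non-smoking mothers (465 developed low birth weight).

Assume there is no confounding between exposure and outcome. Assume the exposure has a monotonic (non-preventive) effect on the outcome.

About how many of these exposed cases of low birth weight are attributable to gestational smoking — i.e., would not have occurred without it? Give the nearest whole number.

about 1478 cases

p₁ = P(outcome | exposed) = 1922/4566 = 0.42094
p₀ = P(outcome | unexposed) = 465/4785 = 0.097179
PN = (p₁ − p₀)/p₁ = (0.42094 − 0.097179) / 0.42094 ≈ 0.76914.
Attributable cases ≈ PN × (exposed cases) = 0.76914 × 1922 ≈ 1478.28.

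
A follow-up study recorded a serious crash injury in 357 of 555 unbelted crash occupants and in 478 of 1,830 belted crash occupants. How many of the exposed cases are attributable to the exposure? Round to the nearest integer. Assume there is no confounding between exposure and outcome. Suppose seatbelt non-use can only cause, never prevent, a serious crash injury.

p₁ = P(outcome | exposed) = 357/555 = 0.64324
p₀ = P(outcome | unexposed) = 478/1830 = 0.2612
PN = (p₁ − p₀)/p₁ = (0.64324 − 0.2612) / 0.64324 ≈ 0.59393.
Attributable cases ≈ PN × (exposed cases) = 0.59393 × 357 ≈ 212.03.

about 212 cases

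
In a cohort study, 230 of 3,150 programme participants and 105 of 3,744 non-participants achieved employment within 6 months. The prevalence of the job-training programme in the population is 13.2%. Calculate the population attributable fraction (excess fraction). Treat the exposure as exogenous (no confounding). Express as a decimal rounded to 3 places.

PAF ≈ 0.175

p₁ = P(outcome | exposed) = 230/3150 = 0.073016
p₀ = P(outcome | unexposed) = 105/3744 = 0.028045
Overall risk P(Y=1) = π·p₁ + (1−π)·p₀ = 0.132×0.073016 + 0.868×0.028045 = 0.033981.
Under exogeneity, PAF = [P(Y=1) − p₀] / P(Y=1).
PAF = (0.033981 − 0.028045) / 0.033981 ≈ 0.1747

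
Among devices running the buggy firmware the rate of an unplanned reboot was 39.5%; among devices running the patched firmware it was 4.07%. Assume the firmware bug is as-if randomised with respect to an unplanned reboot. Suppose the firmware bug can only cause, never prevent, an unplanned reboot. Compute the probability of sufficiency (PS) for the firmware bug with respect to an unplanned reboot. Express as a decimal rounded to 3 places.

PS ≈ 0.369

p₁ = 0.395, p₀ = 0.0407.
Under exogeneity and monotonicity, PS = (p₁ − p₀) / (1 − p₀).
PS = (0.395 − 0.0407) / (1 − 0.0407) = 0.3543 / 0.9593 ≈ 0.3693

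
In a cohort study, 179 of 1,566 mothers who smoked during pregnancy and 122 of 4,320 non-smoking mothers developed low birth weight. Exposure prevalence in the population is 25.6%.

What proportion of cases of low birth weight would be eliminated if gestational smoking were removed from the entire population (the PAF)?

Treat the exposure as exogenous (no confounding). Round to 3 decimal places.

PAF ≈ 0.438

p₁ = P(outcome | exposed) = 179/1566 = 0.1143
p₀ = P(outcome | unexposed) = 122/4320 = 0.028241
Overall risk P(Y=1) = π·p₁ + (1−π)·p₀ = 0.256×0.1143 + 0.744×0.028241 = 0.050273.
Under exogeneity, PAF = [P(Y=1) − p₀] / P(Y=1).
PAF = (0.050273 − 0.028241) / 0.050273 ≈ 0.4383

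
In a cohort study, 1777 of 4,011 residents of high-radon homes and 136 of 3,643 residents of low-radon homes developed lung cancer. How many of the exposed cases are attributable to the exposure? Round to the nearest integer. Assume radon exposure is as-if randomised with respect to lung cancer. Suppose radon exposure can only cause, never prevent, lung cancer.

about 1627 cases

p₁ = P(outcome | exposed) = 1777/4011 = 0.44303
p₀ = P(outcome | unexposed) = 136/3643 = 0.037332
PN = (p₁ − p₀)/p₁ = (0.44303 − 0.037332) / 0.44303 ≈ 0.91574.
Attributable cases ≈ PN × (exposed cases) = 0.91574 × 1777 ≈ 1627.26.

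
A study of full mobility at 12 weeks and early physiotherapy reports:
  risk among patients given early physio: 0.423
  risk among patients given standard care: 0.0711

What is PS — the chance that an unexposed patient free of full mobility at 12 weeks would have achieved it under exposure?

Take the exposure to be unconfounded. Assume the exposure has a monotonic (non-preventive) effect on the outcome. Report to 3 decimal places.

Let p₁ = 0.423, p₀ = 0.0711.
Under exogeneity and monotonicity, PS = (p₁ − p₀) / (1 − p₀).
PS = (0.423 − 0.0711) / (1 − 0.0711) = 0.3519 / 0.9289 ≈ 0.3788

PS ≈ 0.379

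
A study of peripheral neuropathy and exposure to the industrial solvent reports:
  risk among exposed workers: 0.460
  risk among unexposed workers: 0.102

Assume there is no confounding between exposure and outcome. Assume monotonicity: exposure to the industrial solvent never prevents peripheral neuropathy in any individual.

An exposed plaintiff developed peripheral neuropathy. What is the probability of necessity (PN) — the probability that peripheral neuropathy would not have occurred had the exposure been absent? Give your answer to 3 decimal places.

PN ≈ 0.778

Let p₁ = 0.46, p₀ = 0.102.
Under exogeneity and monotonicity, PN = (p₁ − p₀) / p₁.
PN = (0.46 − 0.102) / 0.46 = 0.358 / 0.46 ≈ 0.7783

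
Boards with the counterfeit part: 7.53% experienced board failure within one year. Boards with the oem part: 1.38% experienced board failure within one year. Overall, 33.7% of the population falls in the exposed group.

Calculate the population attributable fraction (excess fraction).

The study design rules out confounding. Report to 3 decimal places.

p₁ = 0.0753, p₀ = 0.0138.
Overall risk P(Y=1) = π·p₁ + (1−π)·p₀ = 0.337×0.0753 + 0.663×0.0138 = 0.034526.
Under exogeneity, PAF = [P(Y=1) − p₀] / P(Y=1).
PAF = (0.034526 − 0.0138) / 0.034526 ≈ 0.6003

PAF ≈ 0.600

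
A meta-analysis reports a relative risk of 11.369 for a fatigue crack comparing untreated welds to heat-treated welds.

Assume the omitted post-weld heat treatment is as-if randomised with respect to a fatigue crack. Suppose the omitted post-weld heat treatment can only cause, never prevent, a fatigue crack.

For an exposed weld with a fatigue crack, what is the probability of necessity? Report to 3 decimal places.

PN ≈ 0.912

Under exogeneity and monotonicity, PN = (RR − 1) / RR = 1 − 1/RR.
PN = (11.369 − 1) / 11.369 = 10.37 / 11.369 ≈ 0.9120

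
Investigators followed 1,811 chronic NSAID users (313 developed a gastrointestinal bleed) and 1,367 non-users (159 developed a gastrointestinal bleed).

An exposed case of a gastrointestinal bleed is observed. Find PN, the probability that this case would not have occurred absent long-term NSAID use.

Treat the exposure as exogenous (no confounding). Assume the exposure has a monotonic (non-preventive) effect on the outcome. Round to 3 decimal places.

PN ≈ 0.327

p₁ = P(outcome | exposed) = 313/1811 = 0.17283
p₀ = P(outcome | unexposed) = 159/1367 = 0.11631
Under exogeneity and monotonicity, PN = (p₁ − p₀) / p₁.
PN = (0.17283 − 0.11631) / 0.17283 = 0.05652 / 0.17283 ≈ 0.3270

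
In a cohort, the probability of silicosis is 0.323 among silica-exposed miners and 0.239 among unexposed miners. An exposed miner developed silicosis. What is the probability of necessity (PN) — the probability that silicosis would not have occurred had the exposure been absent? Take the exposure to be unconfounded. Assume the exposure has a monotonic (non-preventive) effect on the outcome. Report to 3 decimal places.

Let p₁ = 0.323, p₀ = 0.239.
Under exogeneity and monotonicity, PN = (p₁ − p₀) / p₁.
PN = (0.323 − 0.239) / 0.323 = 0.084 / 0.323 ≈ 0.2601

PN ≈ 0.260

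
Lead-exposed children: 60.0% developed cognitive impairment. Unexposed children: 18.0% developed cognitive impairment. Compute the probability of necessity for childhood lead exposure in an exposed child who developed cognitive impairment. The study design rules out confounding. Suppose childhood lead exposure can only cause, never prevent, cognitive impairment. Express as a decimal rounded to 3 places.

PN ≈ 0.700

p₁ = 0.6, p₀ = 0.18.
Under exogeneity and monotonicity, PN = (p₁ − p₀) / p₁.
PN = (0.6 − 0.18) / 0.6 = 0.42 / 0.6 ≈ 0.7000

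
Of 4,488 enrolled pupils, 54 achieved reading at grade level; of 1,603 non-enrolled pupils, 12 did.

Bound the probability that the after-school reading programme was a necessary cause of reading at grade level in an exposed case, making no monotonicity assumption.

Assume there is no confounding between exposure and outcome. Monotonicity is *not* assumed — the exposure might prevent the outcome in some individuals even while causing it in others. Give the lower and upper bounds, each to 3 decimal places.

0.378 ≤ PN ≤ 1.000

p₁ = P(outcome | exposed) = 54/4488 = 0.012032
p₀ = P(outcome | unexposed) = 12/1603 = 0.007486
Under exogeneity alone the bounds on PN are max{0,(p₁−p₀)/p₁} ≤ PN ≤ min{1,(1−p₀)/p₁}.
  lower = (p₁ − p₀)/p₁ = 0.0045461 / 0.012032 ≈ 0.3778
  upper = min{1, (1 − p₀)/p₁} = 0.99251 / 0.012032 ≈ 82.4889 → capped at 1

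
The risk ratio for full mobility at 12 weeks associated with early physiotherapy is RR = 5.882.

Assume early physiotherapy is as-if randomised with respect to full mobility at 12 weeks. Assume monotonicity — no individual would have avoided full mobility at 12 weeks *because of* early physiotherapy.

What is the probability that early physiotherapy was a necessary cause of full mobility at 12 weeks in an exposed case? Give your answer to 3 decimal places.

PN ≈ 0.830

Under exogeneity and monotonicity, PN = (RR − 1) / RR = 1 − 1/RR.
PN = (5.882 − 1) / 5.882 = 4.882 / 5.882 ≈ 0.8300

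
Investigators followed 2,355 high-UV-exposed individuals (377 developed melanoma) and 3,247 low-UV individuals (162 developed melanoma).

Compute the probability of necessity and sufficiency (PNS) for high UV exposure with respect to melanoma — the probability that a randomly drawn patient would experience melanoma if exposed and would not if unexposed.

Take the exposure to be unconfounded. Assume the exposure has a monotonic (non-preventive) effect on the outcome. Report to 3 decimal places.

PNS ≈ 0.110

p₁ = P(outcome | exposed) = 377/2355 = 0.16008
p₀ = P(outcome | unexposed) = 162/3247 = 0.049892
Under exogeneity and monotonicity, PNS = p₁ − p₀.
PNS = 0.16008 − 0.049892 = 0.11019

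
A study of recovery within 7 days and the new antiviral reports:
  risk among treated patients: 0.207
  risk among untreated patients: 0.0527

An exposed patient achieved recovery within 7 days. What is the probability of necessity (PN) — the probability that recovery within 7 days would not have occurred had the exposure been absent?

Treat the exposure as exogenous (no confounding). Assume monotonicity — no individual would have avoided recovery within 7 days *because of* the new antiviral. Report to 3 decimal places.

Let p₁ = 0.207, p₀ = 0.0527.
Under exogeneity and monotonicity, PN = (p₁ − p₀) / p₁.
PN = (0.207 − 0.0527) / 0.207 = 0.1543 / 0.207 ≈ 0.7454

PN ≈ 0.745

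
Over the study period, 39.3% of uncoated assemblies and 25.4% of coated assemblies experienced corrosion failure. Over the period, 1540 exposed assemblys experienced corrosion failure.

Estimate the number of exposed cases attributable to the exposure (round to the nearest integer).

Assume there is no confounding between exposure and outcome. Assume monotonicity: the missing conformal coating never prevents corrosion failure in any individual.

about 545 cases

p₁ = 0.393, p₀ = 0.254.
PN = (p₁ − p₀)/p₁ = (0.393 − 0.254) / 0.393 ≈ 0.35369.
Attributable cases ≈ PN × (exposed cases) = 0.35369 × 1540 ≈ 544.68.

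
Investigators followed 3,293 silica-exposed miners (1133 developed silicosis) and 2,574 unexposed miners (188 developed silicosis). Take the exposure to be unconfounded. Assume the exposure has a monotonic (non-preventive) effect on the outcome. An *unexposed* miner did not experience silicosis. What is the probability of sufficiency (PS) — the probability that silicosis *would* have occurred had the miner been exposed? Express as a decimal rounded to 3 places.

p₁ = P(outcome | exposed) = 1133/3293 = 0.34406
p₀ = P(outcome | unexposed) = 188/2574 = 0.073038
Under exogeneity and monotonicity, PS = (p₁ − p₀) / (1 − p₀).
PS = (0.34406 − 0.073038) / (1 − 0.073038) = 0.27103 / 0.92696 ≈ 0.2924

PS ≈ 0.292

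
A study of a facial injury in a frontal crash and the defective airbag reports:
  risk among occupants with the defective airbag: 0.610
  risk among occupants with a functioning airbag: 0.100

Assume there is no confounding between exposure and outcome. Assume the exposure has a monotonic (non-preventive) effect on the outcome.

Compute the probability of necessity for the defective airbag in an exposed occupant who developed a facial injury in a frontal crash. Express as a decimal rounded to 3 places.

Let p₁ = 0.61, p₀ = 0.1.
Under exogeneity and monotonicity, PN = (p₁ − p₀) / p₁.
PN = (0.61 − 0.1) / 0.61 = 0.51 / 0.61 ≈ 0.8361

PN ≈ 0.836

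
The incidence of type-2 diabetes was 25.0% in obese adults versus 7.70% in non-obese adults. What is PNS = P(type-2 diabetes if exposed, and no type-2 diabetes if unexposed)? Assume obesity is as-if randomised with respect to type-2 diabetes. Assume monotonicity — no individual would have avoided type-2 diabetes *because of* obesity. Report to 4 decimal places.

p₁ = 0.25, p₀ = 0.077.
Under exogeneity and monotonicity, PNS = p₁ − p₀.
PNS = 0.25 − 0.077 = 0.173

PNS ≈ 0.1730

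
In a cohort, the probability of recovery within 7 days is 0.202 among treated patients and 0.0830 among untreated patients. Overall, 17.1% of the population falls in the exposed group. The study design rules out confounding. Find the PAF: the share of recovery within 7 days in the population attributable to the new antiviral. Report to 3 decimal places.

PAF ≈ 0.197

Let p₁ = 0.202, p₀ = 0.083.
Overall risk P(Y=1) = π·p₁ + (1−π)·p₀ = 0.171×0.202 + 0.829×0.083 = 0.10335.
Under exogeneity, PAF = [P(Y=1) − p₀] / P(Y=1).
PAF = (0.10335 − 0.083) / 0.10335 ≈ 0.1969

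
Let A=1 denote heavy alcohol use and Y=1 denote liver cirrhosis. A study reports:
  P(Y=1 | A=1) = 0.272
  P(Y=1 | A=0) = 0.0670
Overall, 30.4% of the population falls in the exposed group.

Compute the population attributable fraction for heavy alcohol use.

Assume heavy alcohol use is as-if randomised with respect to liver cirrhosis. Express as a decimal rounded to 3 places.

Let p₁ = 0.272, p₀ = 0.067.
Overall risk P(Y=1) = π·p₁ + (1−π)·p₀ = 0.304×0.272 + 0.696×0.067 = 0.12932.
Under exogeneity, PAF = [P(Y=1) − p₀] / P(Y=1).
PAF = (0.12932 − 0.067) / 0.12932 ≈ 0.4819

PAF ≈ 0.482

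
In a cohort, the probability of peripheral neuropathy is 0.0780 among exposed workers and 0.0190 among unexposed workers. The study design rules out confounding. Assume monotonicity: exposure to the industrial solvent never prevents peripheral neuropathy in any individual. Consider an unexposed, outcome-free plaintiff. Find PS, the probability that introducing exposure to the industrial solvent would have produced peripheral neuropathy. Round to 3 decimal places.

PS ≈ 0.060

Let p₁ = 0.078, p₀ = 0.019.
Under exogeneity and monotonicity, PS = (p₁ − p₀) / (1 − p₀).
PS = (0.078 − 0.019) / (1 − 0.019) = 0.059 / 0.981 ≈ 0.0601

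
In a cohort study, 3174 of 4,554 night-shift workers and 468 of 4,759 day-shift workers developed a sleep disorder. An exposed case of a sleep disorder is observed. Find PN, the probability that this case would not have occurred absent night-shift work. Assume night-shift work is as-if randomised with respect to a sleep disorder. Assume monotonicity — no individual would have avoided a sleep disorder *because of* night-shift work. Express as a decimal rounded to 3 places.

p₁ = P(outcome | exposed) = 3174/4554 = 0.69697
p₀ = P(outcome | unexposed) = 468/4759 = 0.09834
Under exogeneity and monotonicity, PN = (p₁ − p₀) / p₁.
PN = (0.69697 − 0.09834) / 0.69697 = 0.59863 / 0.69697 ≈ 0.8589

PN ≈ 0.859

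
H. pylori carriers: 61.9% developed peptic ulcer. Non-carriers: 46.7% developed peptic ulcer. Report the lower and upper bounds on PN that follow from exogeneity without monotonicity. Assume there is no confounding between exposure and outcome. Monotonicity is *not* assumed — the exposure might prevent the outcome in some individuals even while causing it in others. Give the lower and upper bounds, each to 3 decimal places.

p₁ = 0.619, p₀ = 0.467.
Under exogeneity alone the bounds on PN are max{0,(p₁−p₀)/p₁} ≤ PN ≤ min{1,(1−p₀)/p₁}.
  lower = (p₁ − p₀)/p₁ = 0.152 / 0.619 ≈ 0.2456
  upper = min{1, (1 − p₀)/p₁} = 0.533 / 0.619 ≈ 0.8611

0.246 ≤ PN ≤ 0.861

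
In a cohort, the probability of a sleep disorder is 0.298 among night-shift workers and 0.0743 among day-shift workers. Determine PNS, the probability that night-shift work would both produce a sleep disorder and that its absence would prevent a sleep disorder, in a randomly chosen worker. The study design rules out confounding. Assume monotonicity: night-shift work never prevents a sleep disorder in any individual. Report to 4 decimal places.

Let p₁ = 0.298, p₀ = 0.0743.
Under exogeneity and monotonicity, PNS = p₁ − p₀.
PNS = 0.298 − 0.0743 = 0.2237

PNS ≈ 0.2237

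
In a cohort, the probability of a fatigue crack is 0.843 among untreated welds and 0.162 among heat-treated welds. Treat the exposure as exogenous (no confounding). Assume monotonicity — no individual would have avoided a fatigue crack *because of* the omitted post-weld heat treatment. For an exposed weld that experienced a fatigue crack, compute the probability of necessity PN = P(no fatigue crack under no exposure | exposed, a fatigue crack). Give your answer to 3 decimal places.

PN ≈ 0.808

Let p₁ = 0.843, p₀ = 0.162.
Under exogeneity and monotonicity, PN = (p₁ − p₀) / p₁.
PN = (0.843 − 0.162) / 0.843 = 0.681 / 0.843 ≈ 0.8078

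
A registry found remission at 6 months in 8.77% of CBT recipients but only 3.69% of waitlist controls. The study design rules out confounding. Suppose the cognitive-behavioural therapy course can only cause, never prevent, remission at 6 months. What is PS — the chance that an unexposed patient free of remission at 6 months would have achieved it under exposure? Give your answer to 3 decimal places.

p₁ = 0.0877, p₀ = 0.0369.
Under exogeneity and monotonicity, PS = (p₁ − p₀) / (1 − p₀).
PS = (0.0877 − 0.0369) / (1 − 0.0369) = 0.0508 / 0.9631 ≈ 0.0527

PS ≈ 0.053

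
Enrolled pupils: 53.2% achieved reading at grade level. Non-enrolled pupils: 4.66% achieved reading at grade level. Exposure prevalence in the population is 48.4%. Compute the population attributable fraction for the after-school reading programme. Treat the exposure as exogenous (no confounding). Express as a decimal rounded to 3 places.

PAF ≈ 0.834

p₁ = 0.532, p₀ = 0.0466.
Overall risk P(Y=1) = π·p₁ + (1−π)·p₀ = 0.484×0.532 + 0.516×0.0466 = 0.28153.
Under exogeneity, PAF = [P(Y=1) − p₀] / P(Y=1).
PAF = (0.28153 − 0.0466) / 0.28153 ≈ 0.8345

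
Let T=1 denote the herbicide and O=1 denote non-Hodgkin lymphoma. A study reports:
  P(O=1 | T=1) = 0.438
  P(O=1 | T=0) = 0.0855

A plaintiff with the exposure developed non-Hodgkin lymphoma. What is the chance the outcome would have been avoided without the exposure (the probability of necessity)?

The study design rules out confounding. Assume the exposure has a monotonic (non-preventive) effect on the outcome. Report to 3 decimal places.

PN ≈ 0.805

Let p₁ = 0.438, p₀ = 0.0855.
Under exogeneity and monotonicity, PN = (p₁ − p₀) / p₁.
PN = (0.438 − 0.0855) / 0.438 = 0.3525 / 0.438 ≈ 0.8048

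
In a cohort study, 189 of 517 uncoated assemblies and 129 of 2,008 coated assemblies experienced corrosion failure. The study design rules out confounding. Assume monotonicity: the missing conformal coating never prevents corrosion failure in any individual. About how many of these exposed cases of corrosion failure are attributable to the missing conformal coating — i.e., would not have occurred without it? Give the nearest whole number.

p₁ = P(outcome | exposed) = 189/517 = 0.36557
p₀ = P(outcome | unexposed) = 129/2008 = 0.064243
PN = (p₁ − p₀)/p₁ = (0.36557 − 0.064243) / 0.36557 ≈ 0.82427.
Attributable cases ≈ PN × (exposed cases) = 0.82427 × 189 ≈ 155.79.

about 156 cases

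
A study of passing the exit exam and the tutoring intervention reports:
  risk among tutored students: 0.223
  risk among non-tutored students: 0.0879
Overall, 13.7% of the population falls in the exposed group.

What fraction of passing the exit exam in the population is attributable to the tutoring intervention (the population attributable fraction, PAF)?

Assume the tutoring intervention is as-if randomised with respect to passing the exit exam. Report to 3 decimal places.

PAF ≈ 0.174

Let p₁ = 0.223, p₀ = 0.0879.
Overall risk P(Y=1) = π·p₁ + (1−π)·p₀ = 0.137×0.223 + 0.863×0.0879 = 0.10641.
Under exogeneity, PAF = [P(Y=1) − p₀] / P(Y=1).
PAF = (0.10641 − 0.0879) / 0.10641 ≈ 0.1739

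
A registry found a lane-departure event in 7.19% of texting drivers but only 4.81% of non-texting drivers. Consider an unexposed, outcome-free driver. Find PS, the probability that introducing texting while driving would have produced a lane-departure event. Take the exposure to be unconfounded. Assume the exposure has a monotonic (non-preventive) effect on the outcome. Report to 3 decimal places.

p₁ = 0.0719, p₀ = 0.0481.
Under exogeneity and monotonicity, PS = (p₁ − p₀) / (1 − p₀).
PS = (0.0719 − 0.0481) / (1 − 0.0481) = 0.0238 / 0.9519 ≈ 0.0250

PS ≈ 0.025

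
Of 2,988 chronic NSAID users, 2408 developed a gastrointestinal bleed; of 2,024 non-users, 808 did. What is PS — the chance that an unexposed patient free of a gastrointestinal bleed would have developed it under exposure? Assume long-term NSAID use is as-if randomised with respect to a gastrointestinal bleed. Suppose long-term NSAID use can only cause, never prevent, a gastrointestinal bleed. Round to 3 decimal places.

PS ≈ 0.677

p₁ = P(outcome | exposed) = 2408/2988 = 0.80589
p₀ = P(outcome | unexposed) = 808/2024 = 0.39921
Under exogeneity and monotonicity, PS = (p₁ − p₀) / (1 − p₀).
PS = (0.80589 − 0.39921) / (1 − 0.39921) = 0.40668 / 0.60079 ≈ 0.6769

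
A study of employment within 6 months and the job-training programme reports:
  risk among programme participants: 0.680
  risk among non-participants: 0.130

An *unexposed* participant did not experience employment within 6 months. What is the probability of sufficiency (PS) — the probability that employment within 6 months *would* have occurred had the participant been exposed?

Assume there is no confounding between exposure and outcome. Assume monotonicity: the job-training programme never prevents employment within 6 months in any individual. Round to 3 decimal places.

PS ≈ 0.632

Let p₁ = 0.68, p₀ = 0.13.
Under exogeneity and monotonicity, PS = (p₁ − p₀) / (1 − p₀).
PS = (0.68 − 0.13) / (1 − 0.13) = 0.55 / 0.87 ≈ 0.6322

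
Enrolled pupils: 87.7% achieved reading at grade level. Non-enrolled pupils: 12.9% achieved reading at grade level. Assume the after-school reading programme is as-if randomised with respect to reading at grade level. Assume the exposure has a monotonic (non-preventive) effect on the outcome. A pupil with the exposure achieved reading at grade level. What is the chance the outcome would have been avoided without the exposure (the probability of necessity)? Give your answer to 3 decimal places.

p₁ = 0.877, p₀ = 0.129.
Under exogeneity and monotonicity, PN = (p₁ − p₀) / p₁.
PN = (0.877 − 0.129) / 0.877 = 0.748 / 0.877 ≈ 0.8529

PN ≈ 0.853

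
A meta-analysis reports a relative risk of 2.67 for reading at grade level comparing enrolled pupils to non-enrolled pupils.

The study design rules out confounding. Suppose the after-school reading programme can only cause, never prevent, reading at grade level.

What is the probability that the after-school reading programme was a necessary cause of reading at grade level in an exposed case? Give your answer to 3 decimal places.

Under exogeneity and monotonicity, PN = (RR − 1) / RR = 1 − 1/RR.
PN = (2.67 − 1) / 2.67 = 1.67 / 2.67 ≈ 0.6255

PN ≈ 0.625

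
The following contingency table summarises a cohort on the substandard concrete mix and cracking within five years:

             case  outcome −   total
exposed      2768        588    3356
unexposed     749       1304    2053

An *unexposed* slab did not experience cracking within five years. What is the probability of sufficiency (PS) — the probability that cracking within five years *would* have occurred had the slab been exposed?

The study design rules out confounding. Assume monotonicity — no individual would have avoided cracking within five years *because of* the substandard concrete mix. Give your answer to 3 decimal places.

p₁ = P(outcome | exposed) = 2768/3356 = 0.82479
p₀ = P(outcome | unexposed) = 749/2053 = 0.36483
Under exogeneity and monotonicity, PS = (p₁ − p₀)/(1 − p₀).
PS = (0.82479 − 0.36483) / 0.63517 ≈ 0.7242

PS ≈ 0.724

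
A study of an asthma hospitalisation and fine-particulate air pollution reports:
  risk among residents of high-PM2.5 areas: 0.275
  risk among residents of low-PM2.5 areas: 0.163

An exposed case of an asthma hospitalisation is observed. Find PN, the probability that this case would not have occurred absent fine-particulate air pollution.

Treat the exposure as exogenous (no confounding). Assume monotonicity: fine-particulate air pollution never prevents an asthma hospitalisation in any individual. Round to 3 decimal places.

PN ≈ 0.407

Let p₁ = 0.275, p₀ = 0.163.
Under exogeneity and monotonicity, PN = (p₁ − p₀) / p₁.
PN = (0.275 − 0.163) / 0.275 = 0.112 / 0.275 ≈ 0.4073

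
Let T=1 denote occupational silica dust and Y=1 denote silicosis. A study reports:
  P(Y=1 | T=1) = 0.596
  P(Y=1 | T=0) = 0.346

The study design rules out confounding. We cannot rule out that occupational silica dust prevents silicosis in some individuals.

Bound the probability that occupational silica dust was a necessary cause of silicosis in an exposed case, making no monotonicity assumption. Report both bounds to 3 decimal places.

0.419 ≤ PN ≤ 1.000

Let p₁ = 0.596, p₀ = 0.346.
Under exogeneity alone the bounds on PN are max{0,(p₁−p₀)/p₁} ≤ PN ≤ min{1,(1−p₀)/p₁}.
  lower = (p₁ − p₀)/p₁ = 0.25 / 0.596 ≈ 0.4195
  upper = min{1, (1 − p₀)/p₁} = 0.654 / 0.596 ≈ 1.0973 → capped at 1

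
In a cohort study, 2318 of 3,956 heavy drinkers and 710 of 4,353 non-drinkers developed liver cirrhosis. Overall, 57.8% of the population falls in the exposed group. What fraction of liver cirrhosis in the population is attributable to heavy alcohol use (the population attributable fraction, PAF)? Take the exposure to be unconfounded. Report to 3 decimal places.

p₁ = P(outcome | exposed) = 2318/3956 = 0.58595
p₀ = P(outcome | unexposed) = 710/4353 = 0.16311
Overall risk P(Y=1) = π·p₁ + (1−π)·p₀ = 0.578×0.58595 + 0.422×0.16311 = 0.40751.
Under exogeneity, PAF = [P(Y=1) − p₀] / P(Y=1).
PAF = (0.40751 − 0.16311) / 0.40751 ≈ 0.5997

PAF ≈ 0.600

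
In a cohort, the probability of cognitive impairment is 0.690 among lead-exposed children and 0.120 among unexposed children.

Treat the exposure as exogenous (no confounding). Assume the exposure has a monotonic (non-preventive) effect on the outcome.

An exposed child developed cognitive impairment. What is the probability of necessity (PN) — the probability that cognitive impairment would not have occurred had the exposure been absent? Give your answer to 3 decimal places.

PN ≈ 0.826

Let p₁ = 0.69, p₀ = 0.12.
Under exogeneity and monotonicity, PN = (p₁ − p₀) / p₁.
PN = (0.69 − 0.12) / 0.69 = 0.57 / 0.69 ≈ 0.8261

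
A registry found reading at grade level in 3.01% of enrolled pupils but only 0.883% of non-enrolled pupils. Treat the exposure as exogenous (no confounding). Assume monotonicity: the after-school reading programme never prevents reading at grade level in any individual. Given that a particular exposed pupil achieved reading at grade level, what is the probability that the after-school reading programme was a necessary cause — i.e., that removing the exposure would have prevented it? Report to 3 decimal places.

PN ≈ 0.707

p₁ = 0.0301, p₀ = 0.00883.
Under exogeneity and monotonicity, PN = (p₁ − p₀) / p₁.
PN = (0.0301 − 0.00883) / 0.0301 = 0.02127 / 0.0301 ≈ 0.7066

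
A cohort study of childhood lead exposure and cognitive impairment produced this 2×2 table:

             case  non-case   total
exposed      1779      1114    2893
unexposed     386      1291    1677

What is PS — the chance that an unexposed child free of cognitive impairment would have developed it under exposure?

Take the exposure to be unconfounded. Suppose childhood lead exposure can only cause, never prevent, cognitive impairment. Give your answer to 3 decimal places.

p₁ = P(outcome | exposed) = 1779/2893 = 0.61493
p₀ = P(outcome | unexposed) = 386/1677 = 0.23017
Under exogeneity and monotonicity, PS = (p₁ − p₀) / (1 − p₀).
PS = (0.61493 − 0.23017) / (1 − 0.23017) = 0.38476 / 0.76983 ≈ 0.4998

PS ≈ 0.500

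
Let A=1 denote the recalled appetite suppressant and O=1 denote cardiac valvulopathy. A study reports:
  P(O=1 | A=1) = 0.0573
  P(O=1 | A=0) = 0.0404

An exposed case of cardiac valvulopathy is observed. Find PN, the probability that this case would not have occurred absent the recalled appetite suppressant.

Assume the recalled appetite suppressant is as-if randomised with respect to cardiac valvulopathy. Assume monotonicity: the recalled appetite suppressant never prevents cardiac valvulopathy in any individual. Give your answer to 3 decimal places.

Let p₁ = 0.0573, p₀ = 0.0404.
Under exogeneity and monotonicity, PN = (p₁ − p₀) / p₁.
PN = (0.0573 − 0.0404) / 0.0573 = 0.0169 / 0.0573 ≈ 0.2949

PN ≈ 0.295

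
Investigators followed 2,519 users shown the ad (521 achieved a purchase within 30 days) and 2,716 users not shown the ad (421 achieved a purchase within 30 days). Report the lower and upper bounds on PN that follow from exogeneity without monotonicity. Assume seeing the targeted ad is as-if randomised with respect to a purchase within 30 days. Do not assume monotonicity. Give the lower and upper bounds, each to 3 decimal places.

0.251 ≤ PN ≤ 1.000

p₁ = P(outcome | exposed) = 521/2519 = 0.20683
p₀ = P(outcome | unexposed) = 421/2716 = 0.15501
Under exogeneity alone the bounds on PN are max{0,(p₁−p₀)/p₁} ≤ PN ≤ min{1,(1−p₀)/p₁}.
  lower = (p₁ − p₀)/p₁ = 0.051821 / 0.20683 ≈ 0.2505
  upper = min{1, (1 − p₀)/p₁} = 0.84499 / 0.20683 ≈ 4.0855 → capped at 1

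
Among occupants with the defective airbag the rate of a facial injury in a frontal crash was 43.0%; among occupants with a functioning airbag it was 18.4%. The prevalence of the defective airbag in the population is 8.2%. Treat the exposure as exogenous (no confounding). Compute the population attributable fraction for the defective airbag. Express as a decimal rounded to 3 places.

p₁ = 0.43, p₀ = 0.184.
Overall risk P(Y=1) = π·p₁ + (1−π)·p₀ = 0.082×0.43 + 0.918×0.184 = 0.20417.
Under exogeneity, PAF = [P(Y=1) − p₀] / P(Y=1).
PAF = (0.20417 − 0.184) / 0.20417 ≈ 0.0988

PAF ≈ 0.099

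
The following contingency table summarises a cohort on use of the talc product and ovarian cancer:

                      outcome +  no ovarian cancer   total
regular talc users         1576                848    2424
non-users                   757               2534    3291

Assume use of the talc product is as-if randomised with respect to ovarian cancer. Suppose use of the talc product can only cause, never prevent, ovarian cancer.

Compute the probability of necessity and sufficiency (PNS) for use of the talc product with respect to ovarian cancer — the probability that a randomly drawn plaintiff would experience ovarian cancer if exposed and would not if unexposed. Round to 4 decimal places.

PNS ≈ 0.4201

p₁ = P(outcome | exposed) = 1576/2424 = 0.65017
p₀ = P(outcome | unexposed) = 757/3291 = 0.23002
Under exogeneity and monotonicity, PNS = p₁ − p₀.
PNS = 0.65017 − 0.23002 = 0.42014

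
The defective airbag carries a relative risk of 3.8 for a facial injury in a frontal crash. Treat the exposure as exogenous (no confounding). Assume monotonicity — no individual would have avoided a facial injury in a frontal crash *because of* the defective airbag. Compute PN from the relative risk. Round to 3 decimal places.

Under exogeneity and monotonicity, PN = (RR − 1) / RR = 1 − 1/RR.
PN = (3.8 − 1) / 3.8 = 2.8 / 3.8 ≈ 0.7368

PN ≈ 0.737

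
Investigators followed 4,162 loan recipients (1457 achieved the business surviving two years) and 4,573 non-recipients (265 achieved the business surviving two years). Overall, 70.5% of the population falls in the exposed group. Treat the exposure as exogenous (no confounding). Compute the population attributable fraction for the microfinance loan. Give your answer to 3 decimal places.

PAF ≈ 0.780

p₁ = P(outcome | exposed) = 1457/4162 = 0.35007
p₀ = P(outcome | unexposed) = 265/4573 = 0.057949
Overall risk P(Y=1) = π·p₁ + (1−π)·p₀ = 0.705×0.35007 + 0.295×0.057949 = 0.2639.
Under exogeneity, PAF = [P(Y=1) − p₀] / P(Y=1).
PAF = (0.2639 − 0.057949) / 0.2639 ≈ 0.7804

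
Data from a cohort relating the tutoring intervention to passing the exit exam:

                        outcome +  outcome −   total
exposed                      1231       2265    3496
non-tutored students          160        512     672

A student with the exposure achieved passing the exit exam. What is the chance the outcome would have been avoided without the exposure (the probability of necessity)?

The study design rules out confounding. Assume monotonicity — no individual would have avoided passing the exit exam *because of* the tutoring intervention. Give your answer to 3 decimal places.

PN ≈ 0.324

p₁ = P(outcome | exposed) = 1231/3496 = 0.35212
p₀ = P(outcome | unexposed) = 160/672 = 0.2381
Under exogeneity and monotonicity, PN = (p₁ − p₀)/p₁.
PN = (0.35212 − 0.2381) / 0.35212 ≈ 0.3238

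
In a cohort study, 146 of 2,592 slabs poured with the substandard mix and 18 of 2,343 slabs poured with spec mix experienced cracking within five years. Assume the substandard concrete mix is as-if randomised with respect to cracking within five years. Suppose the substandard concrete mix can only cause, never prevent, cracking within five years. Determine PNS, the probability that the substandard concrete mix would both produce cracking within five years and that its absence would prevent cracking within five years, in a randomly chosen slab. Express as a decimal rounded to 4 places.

p₁ = P(outcome | exposed) = 146/2592 = 0.056327
p₀ = P(outcome | unexposed) = 18/2343 = 0.0076825
Under exogeneity and monotonicity, PNS = p₁ − p₀.
PNS = 0.056327 − 0.0076825 = 0.048645

PNS ≈ 0.0486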